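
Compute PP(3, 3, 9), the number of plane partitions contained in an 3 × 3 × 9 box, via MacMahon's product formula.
PP(3, 3, 9) = 572572

Evaluate the triple product over i = 1..3, j = 1..3, k = 1..9. The factors are (2/1) · (3/2) · (4/3) · (5/4) · (6/5) · (7/6) · (8/7) · (9/8) · … (81 factors total). The numerators and denominators telescope so the product is an integer; carrying out the multiplication exactly gives PP(3, 3, 9) = 572572.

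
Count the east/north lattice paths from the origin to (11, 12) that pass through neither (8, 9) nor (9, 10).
Number of paths = 603330

Inclusion–exclusion. Total paths: C(23, 11) = 1352078. Through P₁: C(17, 8)·C(6, 3) = 486200. Through P₂: C(19, 9)·C(4, 2) = 554268. Since P₁ is strictly southwest of P₂, a monotone path through both must visit P₁ then P₂; paths through both = C(17, 8)·C(2, 1)·C(4, 2) = 291720. Avoid both = 1352078 − 486200 − 554268 + 291720 = 603330.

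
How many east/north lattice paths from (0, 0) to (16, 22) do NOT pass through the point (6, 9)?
Number of paths = 16513924100

Total paths from (0, 0) to (16, 22): C(38, 16) = 22239974430. Paths through (6, 9): (paths (0, 0) → (6, 9)) × (paths (6, 9) → (16, 22)) = C(15, 6) · C(23, 10) = 5005 · 1144066 = 5726050330. Avoidance count = 22239974430 − 5726050330 = 16513924100.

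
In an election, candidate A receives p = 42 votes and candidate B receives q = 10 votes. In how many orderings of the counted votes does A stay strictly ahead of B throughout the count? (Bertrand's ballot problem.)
Strict-lead orderings = 9735399520

Total orderings of the 52 votes with 42 for A: C(52, 42) = 15820024220. By the Bertrand ballot formula (Cycle Lemma / reflection principle), the number of orderings in which A is strictly ahead of B throughout is (p − q)/(p + q) · C(p + q, p) = (42 − 10)/(42 + 10) · 15820024220 = 9735399520.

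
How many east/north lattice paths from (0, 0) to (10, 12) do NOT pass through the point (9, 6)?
Number of paths = 611611

Total paths from (0, 0) to (10, 12): C(22, 10) = 646646. Paths through (9, 6): (paths (0, 0) → (9, 6)) × (paths (9, 6) → (10, 12)) = C(15, 9) · C(7, 1) = 5005 · 7 = 35035. Avoidance count = 646646 − 35035 = 611611.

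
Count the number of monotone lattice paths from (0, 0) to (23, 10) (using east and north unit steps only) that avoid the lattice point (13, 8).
Number of paths = 79130700

Total paths from (0, 0) to (23, 10): C(33, 23) = 92561040. Paths through (13, 8): (paths (0, 0) → (13, 8)) × (paths (13, 8) → (23, 10)) = C(21, 13) · C(12, 10) = 203490 · 66 = 13430340. Avoidance count = 92561040 − 13430340 = 79130700.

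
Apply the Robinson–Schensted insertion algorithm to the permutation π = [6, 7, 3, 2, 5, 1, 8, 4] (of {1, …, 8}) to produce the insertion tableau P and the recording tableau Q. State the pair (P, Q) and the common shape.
P = [1, 4, 8] / [2, 5] / [3, 7] / [6];  Q = [1, 2, 7] / [3, 5] / [4, 8] / [6];  common shape = (3, 2, 2, 1)

Row-insert the values π_1, π_2, … into P one at a time, bumping the leftmost entry strictly greater than the inserted value down to the next row. The recording tableau Q records, in position (i, j), the step at which that cell was added to P.
  Insert 6 (step 1): P = [6];  Q = [1]
  Insert 7 (step 2): P = [6, 7];  Q = [1, 2]
  Insert 3 (step 3): P = [3, 7] / [6];  Q = [1, 2] / [3]
  Insert 2 (step 4): P = [2, 7] / [3] / [6];  Q = [1, 2] / [3] / [4]
  Insert 5 (step 5): P = [2, 5] / [3, 7] / [6];  Q = [1, 2] / [3, 5] / [4]
  Insert 1 (step 6): P = [1, 5] / [2, 7] / [3] / [6];  Q = [1, 2] / [3, 5] / [4] / [6]
  Insert 8 (step 7): P = [1, 5, 8] / [2, 7] / [3] / [6];  Q = [1, 2, 7] / [3, 5] / [4] / [6]
  Insert 4 (step 8): P = [1, 4, 8] / [2, 5] / [3, 7] / [6];  Q = [1, 2, 7] / [3, 5] / [4, 8] / [6]
Final shape: (3, 2, 2, 1).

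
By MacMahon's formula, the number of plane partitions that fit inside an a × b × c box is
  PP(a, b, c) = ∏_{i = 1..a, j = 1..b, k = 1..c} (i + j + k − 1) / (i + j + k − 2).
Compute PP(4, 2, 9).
PP(4, 2, 9) = 143143

Evaluate the triple product over i = 1..4, j = 1..2, k = 1..9. The factors are (2/1) · (3/2) · (4/3) · (5/4) · (6/5) · (7/6) · (8/7) · (9/8) · … (72 factors total). The numerators and denominators telescope so the product is an integer; carrying out the multiplication exactly gives PP(4, 2, 9) = 143143.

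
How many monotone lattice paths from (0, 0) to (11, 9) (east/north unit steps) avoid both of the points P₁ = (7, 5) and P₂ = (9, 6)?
Number of paths = 86230

Inclusion–exclusion. Total paths: C(20, 11) = 167960. Through P₁: C(12, 7)·C(8, 4) = 55440. Through P₂: C(15, 9)·C(5, 2) = 50050. Since P₁ is strictly southwest of P₂, a monotone path through both must visit P₁ then P₂; paths through both = C(12, 7)·C(3, 2)·C(5, 2) = 23760. Avoid both = 167960 − 55440 − 50050 + 23760 = 86230.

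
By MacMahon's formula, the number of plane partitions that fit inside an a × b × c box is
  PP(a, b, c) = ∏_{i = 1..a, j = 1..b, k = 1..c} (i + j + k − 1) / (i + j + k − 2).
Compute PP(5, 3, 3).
PP(5, 3, 3) = 14112

Evaluate the triple product over i = 1..5, j = 1..3, k = 1..3. The factors are (2/1) · (3/2) · (4/3) · (3/2) · (4/3) · (5/4) · (4/3) · (5/4) · … (45 factors total). The numerators and denominators telescope so the product is an integer; carrying out the multiplication exactly gives PP(5, 3, 3) = 14112.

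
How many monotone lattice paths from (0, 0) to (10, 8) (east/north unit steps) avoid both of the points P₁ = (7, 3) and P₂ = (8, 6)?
Number of paths = 21900

Inclusion–exclusion. Total paths: C(18, 10) = 43758. Through P₁: C(10, 7)·C(8, 3) = 6720. Through P₂: C(14, 8)·C(4, 2) = 18018. Since P₁ is strictly southwest of P₂, a monotone path through both must visit P₁ then P₂; paths through both = C(10, 7)·C(4, 1)·C(4, 2) = 2880. Avoid both = 43758 − 6720 − 18018 + 2880 = 21900.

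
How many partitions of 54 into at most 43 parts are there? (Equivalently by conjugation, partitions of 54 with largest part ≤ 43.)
p(54, parts ≤ 43) = 386016

Use the recurrence p(n, m) = p(n, m−1) + p(n−m, m): either the largest part is < m (count p(n, m−1)) or the largest part is exactly m (remove one copy of m, count p(n−m, m)). With p(0, ·) = 1 this gives p(54, parts ≤ 43) = 386016. (By conjugating Young diagrams, this also counts partitions of 54 into at most 43 parts.)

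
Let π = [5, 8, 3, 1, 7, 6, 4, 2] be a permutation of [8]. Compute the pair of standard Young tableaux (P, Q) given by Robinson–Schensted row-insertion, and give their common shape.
P = [1, 2] / [3, 4] / [5, 6] / [7] / [8];  Q = [1, 2] / [3, 5] / [4, 6] / [7] / [8];  common shape = (2, 2, 2, 1, 1)

Row-insert the values π_1, π_2, … into P one at a time, bumping the leftmost entry strictly greater than the inserted value down to the next row. The recording tableau Q records, in position (i, j), the step at which that cell was added to P.
  Insert 5 (step 1): P = [5];  Q = [1]
  Insert 8 (step 2): P = [5, 8];  Q = [1, 2]
  Insert 3 (step 3): P = [3, 8] / [5];  Q = [1, 2] / [3]
  Insert 1 (step 4): P = [1, 8] / [3] / [5];  Q = [1, 2] / [3] / [4]
  Insert 7 (step 5): P = [1, 7] / [3, 8] / [5];  Q = [1, 2] / [3, 5] / [4]
  Insert 6 (step 6): P = [1, 6] / [3, 7] / [5, 8];  Q = [1, 2] / [3, 5] / [4, 6]
  Insert 4 (step 7): P = [1, 4] / [3, 6] / [5, 7] / [8];  Q = [1, 2] / [3, 5] / [4, 6] / [7]
  Insert 2 (step 8): P = [1, 2] / [3, 4] / [5, 6] / [7] / [8];  Q = [1, 2] / [3, 5] / [4, 6] / [7] / [8]
Final shape: (2, 2, 2, 1, 1).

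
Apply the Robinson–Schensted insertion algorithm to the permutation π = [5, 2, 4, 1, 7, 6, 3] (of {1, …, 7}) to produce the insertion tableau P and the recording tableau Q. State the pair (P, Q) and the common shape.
P = [1, 3, 6] / [2, 4] / [5, 7];  Q = [1, 3, 5] / [2, 6] / [4, 7];  common shape = (3, 2, 2)

Row-insert the values π_1, π_2, … into P one at a time, bumping the leftmost entry strictly greater than the inserted value down to the next row. The recording tableau Q records, in position (i, j), the step at which that cell was added to P.
  Insert 5 (step 1): P = [5];  Q = [1]
  Insert 2 (step 2): P = [2] / [5];  Q = [1] / [2]
  Insert 4 (step 3): P = [2, 4] / [5];  Q = [1, 3] / [2]
  Insert 1 (step 4): P = [1, 4] / [2] / [5];  Q = [1, 3] / [2] / [4]
  Insert 7 (step 5): P = [1, 4, 7] / [2] / [5];  Q = [1, 3, 5] / [2] / [4]
  Insert 6 (step 6): P = [1, 4, 6] / [2, 7] / [5];  Q = [1, 3, 5] / [2, 6] / [4]
  Insert 3 (step 7): P = [1, 3, 6] / [2, 4] / [5, 7];  Q = [1, 3, 5] / [2, 6] / [4, 7]
Final shape: (3, 2, 2).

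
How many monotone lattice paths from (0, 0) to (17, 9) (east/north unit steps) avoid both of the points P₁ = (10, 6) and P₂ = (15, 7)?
Number of paths = 1428614

Inclusion–exclusion. Total paths: C(26, 17) = 3124550. Through P₁: C(16, 10)·C(10, 7) = 960960. Through P₂: C(22, 15)·C(4, 2) = 1023264. Since P₁ is strictly southwest of P₂, a monotone path through both must visit P₁ then P₂; paths through both = C(16, 10)·C(6, 5)·C(4, 2) = 288288. Avoid both = 3124550 − 960960 − 1023264 + 288288 = 1428614.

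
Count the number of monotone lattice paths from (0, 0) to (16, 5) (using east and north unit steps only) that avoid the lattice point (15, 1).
Number of paths = 20269

Total paths from (0, 0) to (16, 5): C(21, 16) = 20349. Paths through (15, 1): (paths (0, 0) → (15, 1)) × (paths (15, 1) → (16, 5)) = C(16, 15) · C(5, 1) = 16 · 5 = 80. Avoidance count = 20349 − 80 = 20269.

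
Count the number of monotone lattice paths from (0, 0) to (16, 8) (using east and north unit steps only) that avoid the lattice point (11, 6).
Number of paths = 475575

Total paths from (0, 0) to (16, 8): C(24, 16) = 735471. Paths through (11, 6): (paths (0, 0) → (11, 6)) × (paths (11, 6) → (16, 8)) = C(17, 11) · C(7, 5) = 12376 · 21 = 259896. Avoidance count = 735471 − 259896 = 475575.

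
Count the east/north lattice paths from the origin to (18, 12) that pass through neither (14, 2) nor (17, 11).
Number of paths = 43477545

Inclusion–exclusion. Total paths: C(30, 18) = 86493225. Through P₁: C(16, 14)·C(14, 4) = 120120. Through P₂: C(28, 17)·C(2, 1) = 42948360. Since P₁ is strictly southwest of P₂, a monotone path through both must visit P₁ then P₂; paths through both = C(16, 14)·C(12, 3)·C(2, 1) = 52800. Avoid both = 86493225 − 120120 − 42948360 + 52800 = 43477545.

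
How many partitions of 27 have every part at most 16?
p(27, parts ≤ 16) = 2871

Use the recurrence p(n, m) = p(n, m−1) + p(n−m, m): either the largest part is < m (count p(n, m−1)) or the largest part is exactly m (remove one copy of m, count p(n−m, m)). With p(0, ·) = 1 this gives p(27, parts ≤ 16) = 2871. (By conjugating Young diagrams, this also counts partitions of 27 into at most 16 parts.)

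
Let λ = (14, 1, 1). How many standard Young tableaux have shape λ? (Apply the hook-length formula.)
# SYT of shape (14, 1, 1) = 105

Hook-length formula: f^λ = n! / Π hook(c), product over all cells c of the Young diagram. For λ = (14, 1, 1), n = 16 boxes. Hook lengths by row (left-to-right, top-to-bottom): [16, 13, 12, 11, 10, 9, 8, 7, 6, 5, 4, 3, 2, 1]; [2]; [1]. Product of hooks = 199264665600. So f^λ = 16! / 199264665600 = 20922789888000 / 199264665600 = 105.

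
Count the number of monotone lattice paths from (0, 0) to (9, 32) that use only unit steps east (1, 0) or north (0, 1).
Number of paths = 350343565

A monotone lattice path from (0, 0) to (9, 32) consists of 9 east steps and 32 north steps in some order, so it is determined by which 9 of the 41 steps are east. The count is C(41, 9) = 350343565.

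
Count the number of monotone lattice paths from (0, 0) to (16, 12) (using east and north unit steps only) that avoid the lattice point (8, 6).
Number of paths = 21403746

Total paths from (0, 0) to (16, 12): C(28, 16) = 30421755. Paths through (8, 6): (paths (0, 0) → (8, 6)) × (paths (8, 6) → (16, 12)) = C(14, 8) · C(14, 8) = 3003 · 3003 = 9018009. Avoidance count = 30421755 − 9018009 = 21403746.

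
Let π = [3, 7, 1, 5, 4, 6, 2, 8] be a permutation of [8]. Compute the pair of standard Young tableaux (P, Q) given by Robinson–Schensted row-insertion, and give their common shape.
P = [1, 2, 6, 8] / [3, 4] / [5] / [7];  Q = [1, 2, 6, 8] / [3, 4] / [5] / [7];  common shape = (4, 2, 1, 1)

Row-insert the values π_1, π_2, … into P one at a time, bumping the leftmost entry strictly greater than the inserted value down to the next row. The recording tableau Q records, in position (i, j), the step at which that cell was added to P.
  Insert 3 (step 1): P = [3];  Q = [1]
  Insert 7 (step 2): P = [3, 7];  Q = [1, 2]
  Insert 1 (step 3): P = [1, 7] / [3];  Q = [1, 2] / [3]
  Insert 5 (step 4): P = [1, 5] / [3, 7];  Q = [1, 2] / [3, 4]
  Insert 4 (step 5): P = [1, 4] / [3, 5] / [7];  Q = [1, 2] / [3, 4] / [5]
  Insert 6 (step 6): P = [1, 4, 6] / [3, 5] / [7];  Q = [1, 2, 6] / [3, 4] / [5]
  Insert 2 (step 7): P = [1, 2, 6] / [3, 4] / [5] / [7];  Q = [1, 2, 6] / [3, 4] / [5] / [7]
  Insert 8 (step 8): P = [1, 2, 6, 8] / [3, 4] / [5] / [7];  Q = [1, 2, 6, 8] / [3, 4] / [5] / [7]
Final shape: (4, 2, 1, 1).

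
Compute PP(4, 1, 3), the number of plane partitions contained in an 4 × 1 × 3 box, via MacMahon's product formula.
PP(4, 1, 3) = 35

Evaluate the triple product over i = 1..4, j = 1..1, k = 1..3. The factors are (2/1) · (3/2) · (4/3) · (3/2) · (4/3) · (5/4) · (4/3) · (5/4) · … (12 factors total). The numerators and denominators telescope so the product is an integer; carrying out the multiplication exactly gives PP(4, 1, 3) = 35.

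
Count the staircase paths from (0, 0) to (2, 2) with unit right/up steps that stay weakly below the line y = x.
C_2 = 2

These NE paths below the diagonal are counted by the Catalan number C_n = (1/(n + 1)) · C(2n, n). For n = 2: C_2 = (1/3) · C(4, 2) = 6/3 = 2.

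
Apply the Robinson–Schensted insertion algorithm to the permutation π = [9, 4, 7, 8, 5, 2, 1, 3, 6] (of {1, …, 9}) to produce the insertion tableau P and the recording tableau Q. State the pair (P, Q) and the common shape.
P = [1, 3, 6] / [2, 5, 8] / [4] / [7] / [9];  Q = [1, 3, 4] / [2, 8, 9] / [5] / [6] / [7];  common shape = (3, 3, 1, 1, 1)

Row-insert the values π_1, π_2, … into P one at a time, bumping the leftmost entry strictly greater than the inserted value down to the next row. The recording tableau Q records, in position (i, j), the step at which that cell was added to P.
  Insert 9 (step 1): P = [9];  Q = [1]
  Insert 4 (step 2): P = [4] / [9];  Q = [1] / [2]
  Insert 7 (step 3): P = [4, 7] / [9];  Q = [1, 3] / [2]
  Insert 8 (step 4): P = [4, 7, 8] / [9];  Q = [1, 3, 4] / [2]
  Insert 5 (step 5): P = [4, 5, 8] / [7] / [9];  Q = [1, 3, 4] / [2] / [5]
  Insert 2 (step 6): P = [2, 5, 8] / [4] / [7] / [9];  Q = [1, 3, 4] / [2] / [5] / [6]
  Insert 1 (step 7): P = [1, 5, 8] / [2] / [4] / [7] / [9];  Q = [1, 3, 4] / [2] / [5] / [6] / [7]
  Insert 3 (step 8): P = [1, 3, 8] / [2, 5] / [4] / [7] / [9];  Q = [1, 3, 4] / [2, 8] / [5] / [6] / [7]
  Insert 6 (step 9): P = [1, 3, 6] / [2, 5, 8] / [4] / [7] / [9];  Q = [1, 3, 4] / [2, 8, 9] / [5] / [6] / [7]
Final shape: (3, 3, 1, 1, 1).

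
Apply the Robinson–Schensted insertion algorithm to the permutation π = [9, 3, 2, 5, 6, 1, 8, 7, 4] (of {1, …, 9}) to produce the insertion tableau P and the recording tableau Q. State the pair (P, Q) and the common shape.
P = [1, 4, 6, 7] / [2, 5] / [3, 8] / [9];  Q = [1, 4, 5, 7] / [2, 8] / [3, 9] / [6];  common shape = (4, 2, 2, 1)

Row-insert the values π_1, π_2, … into P one at a time, bumping the leftmost entry strictly greater than the inserted value down to the next row. The recording tableau Q records, in position (i, j), the step at which that cell was added to P.
  Insert 9 (step 1): P = [9];  Q = [1]
  Insert 3 (step 2): P = [3] / [9];  Q = [1] / [2]
  Insert 2 (step 3): P = [2] / [3] / [9];  Q = [1] / [2] / [3]
  Insert 5 (step 4): P = [2, 5] / [3] / [9];  Q = [1, 4] / [2] / [3]
  Insert 6 (step 5): P = [2, 5, 6] / [3] / [9];  Q = [1, 4, 5] / [2] / [3]
  Insert 1 (step 6): P = [1, 5, 6] / [2] / [3] / [9];  Q = [1, 4, 5] / [2] / [3] / [6]
  Insert 8 (step 7): P = [1, 5, 6, 8] / [2] / [3] / [9];  Q = [1, 4, 5, 7] / [2] / [3] / [6]
  Insert 7 (step 8): P = [1, 5, 6, 7] / [2, 8] / [3] / [9];  Q = [1, 4, 5, 7] / [2, 8] / [3] / [6]
  Insert 4 (step 9): P = [1, 4, 6, 7] / [2, 5] / [3, 8] / [9];  Q = [1, 4, 5, 7] / [2, 8] / [3, 9] / [6]
Final shape: (4, 2, 2, 1).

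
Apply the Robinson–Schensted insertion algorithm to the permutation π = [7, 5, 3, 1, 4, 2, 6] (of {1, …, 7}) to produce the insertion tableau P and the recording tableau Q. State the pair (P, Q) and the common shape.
P = [1, 2, 6] / [3, 4] / [5] / [7];  Q = [1, 5, 7] / [2, 6] / [3] / [4];  common shape = (3, 2, 1, 1)

Row-insert the values π_1, π_2, … into P one at a time, bumping the leftmost entry strictly greater than the inserted value down to the next row. The recording tableau Q records, in position (i, j), the step at which that cell was added to P.
  Insert 7 (step 1): P = [7];  Q = [1]
  Insert 5 (step 2): P = [5] / [7];  Q = [1] / [2]
  Insert 3 (step 3): P = [3] / [5] / [7];  Q = [1] / [2] / [3]
  Insert 1 (step 4): P = [1] / [3] / [5] / [7];  Q = [1] / [2] / [3] / [4]
  Insert 4 (step 5): P = [1, 4] / [3] / [5] / [7];  Q = [1, 5] / [2] / [3] / [4]
  Insert 2 (step 6): P = [1, 2] / [3, 4] / [5] / [7];  Q = [1, 5] / [2, 6] / [3] / [4]
  Insert 6 (step 7): P = [1, 2, 6] / [3, 4] / [5] / [7];  Q = [1, 5, 7] / [2, 6] / [3] / [4]
Final shape: (3, 2, 1, 1).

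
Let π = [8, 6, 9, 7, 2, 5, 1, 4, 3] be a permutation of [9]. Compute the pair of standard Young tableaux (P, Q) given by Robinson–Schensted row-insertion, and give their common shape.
P = [1, 3] / [2, 4] / [5, 7] / [6, 9] / [8];  Q = [1, 3] / [2, 4] / [5, 6] / [7, 8] / [9];  common shape = (2, 2, 2, 2, 1)

Row-insert the values π_1, π_2, … into P one at a time, bumping the leftmost entry strictly greater than the inserted value down to the next row. The recording tableau Q records, in position (i, j), the step at which that cell was added to P.
  Insert 8 (step 1): P = [8];  Q = [1]
  Insert 6 (step 2): P = [6] / [8];  Q = [1] / [2]
  Insert 9 (step 3): P = [6, 9] / [8];  Q = [1, 3] / [2]
  Insert 7 (step 4): P = [6, 7] / [8, 9];  Q = [1, 3] / [2, 4]
  Insert 2 (step 5): P = [2, 7] / [6, 9] / [8];  Q = [1, 3] / [2, 4] / [5]
  Insert 5 (step 6): P = [2, 5] / [6, 7] / [8, 9];  Q = [1, 3] / [2, 4] / [5, 6]
  Insert 1 (step 7): P = [1, 5] / [2, 7] / [6, 9] / [8];  Q = [1, 3] / [2, 4] / [5, 6] / [7]
  Insert 4 (step 8): P = [1, 4] / [2, 5] / [6, 7] / [8, 9];  Q = [1, 3] / [2, 4] / [5, 6] / [7, 8]
  Insert 3 (step 9): P = [1, 3] / [2, 4] / [5, 7] / [6, 9] / [8];  Q = [1, 3] / [2, 4] / [5, 6] / [7, 8] / [9]
Final shape: (2, 2, 2, 2, 1).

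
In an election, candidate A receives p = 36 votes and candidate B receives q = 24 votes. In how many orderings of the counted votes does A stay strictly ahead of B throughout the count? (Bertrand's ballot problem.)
Strict-lead orderings = 7210477496434485

Total orderings of the 60 votes with 36 for A: C(60, 36) = 36052387482172425. By the Bertrand ballot formula (Cycle Lemma / reflection principle), the number of orderings in which A is strictly ahead of B throughout is (p − q)/(p + q) · C(p + q, p) = (36 − 24)/(36 + 24) · 36052387482172425 = 7210477496434485.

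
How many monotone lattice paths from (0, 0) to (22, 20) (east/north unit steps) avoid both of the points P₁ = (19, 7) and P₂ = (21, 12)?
Number of paths = 510354207740

Inclusion–exclusion. Total paths: C(42, 22) = 513791607420. Through P₁: C(26, 19)·C(16, 3) = 368368000. Through P₂: C(33, 21)·C(9, 1) = 3193355880. Since P₁ is strictly southwest of P₂, a monotone path through both must visit P₁ then P₂; paths through both = C(26, 19)·C(7, 2)·C(9, 1) = 124324200. Avoid both = 513791607420 − 368368000 − 3193355880 + 124324200 = 510354207740.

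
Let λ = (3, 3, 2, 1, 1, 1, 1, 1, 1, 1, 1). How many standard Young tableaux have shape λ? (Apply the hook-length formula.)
# SYT of shape (3, 3, 2, 1, 1, 1, 1, 1, 1, 1, 1) = 13860

Hook-length formula: f^λ = n! / Π hook(c), product over all cells c of the Young diagram. For λ = (3, 3, 2, 1, 1, 1, 1, 1, 1, 1, 1), n = 16 boxes. Hook lengths by row (left-to-right, top-to-bottom): [13, 4, 2]; [12, 3, 1]; [10, 1]; [8]; [7]; [6]; [5]; [4]; [3]; [2]; [1]. Product of hooks = 1509580800. So f^λ = 16! / 1509580800 = 20922789888000 / 1509580800 = 13860.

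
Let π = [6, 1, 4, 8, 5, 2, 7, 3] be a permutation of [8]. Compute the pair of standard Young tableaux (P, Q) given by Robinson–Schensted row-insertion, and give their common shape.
P = [1, 2, 3, 7] / [4, 5] / [6, 8];  Q = [1, 3, 4, 7] / [2, 5] / [6, 8];  common shape = (4, 2, 2)

Row-insert the values π_1, π_2, … into P one at a time, bumping the leftmost entry strictly greater than the inserted value down to the next row. The recording tableau Q records, in position (i, j), the step at which that cell was added to P.
  Insert 6 (step 1): P = [6];  Q = [1]
  Insert 1 (step 2): P = [1] / [6];  Q = [1] / [2]
  Insert 4 (step 3): P = [1, 4] / [6];  Q = [1, 3] / [2]
  Insert 8 (step 4): P = [1, 4, 8] / [6];  Q = [1, 3, 4] / [2]
  Insert 5 (step 5): P = [1, 4, 5] / [6, 8];  Q = [1, 3, 4] / [2, 5]
  Insert 2 (step 6): P = [1, 2, 5] / [4, 8] / [6];  Q = [1, 3, 4] / [2, 5] / [6]
  Insert 7 (step 7): P = [1, 2, 5, 7] / [4, 8] / [6];  Q = [1, 3, 4, 7] / [2, 5] / [6]
  Insert 3 (step 8): P = [1, 2, 3, 7] / [4, 5] / [6, 8];  Q = [1, 3, 4, 7] / [2, 5] / [6, 8]
Final shape: (4, 2, 2).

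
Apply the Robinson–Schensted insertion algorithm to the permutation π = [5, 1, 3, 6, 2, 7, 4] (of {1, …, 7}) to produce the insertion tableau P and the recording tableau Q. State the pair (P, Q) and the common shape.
P = [1, 2, 4, 7] / [3, 6] / [5];  Q = [1, 3, 4, 6] / [2, 7] / [5];  common shape = (4, 2, 1)

Row-insert the values π_1, π_2, … into P one at a time, bumping the leftmost entry strictly greater than the inserted value down to the next row. The recording tableau Q records, in position (i, j), the step at which that cell was added to P.
  Insert 5 (step 1): P = [5];  Q = [1]
  Insert 1 (step 2): P = [1] / [5];  Q = [1] / [2]
  Insert 3 (step 3): P = [1, 3] / [5];  Q = [1, 3] / [2]
  Insert 6 (step 4): P = [1, 3, 6] / [5];  Q = [1, 3, 4] / [2]
  Insert 2 (step 5): P = [1, 2, 6] / [3] / [5];  Q = [1, 3, 4] / [2] / [5]
  Insert 7 (step 6): P = [1, 2, 6, 7] / [3] / [5];  Q = [1, 3, 4, 6] / [2] / [5]
  Insert 4 (step 7): P = [1, 2, 4, 7] / [3, 6] / [5];  Q = [1, 3, 4, 6] / [2, 7] / [5]
Final shape: (4, 2, 1).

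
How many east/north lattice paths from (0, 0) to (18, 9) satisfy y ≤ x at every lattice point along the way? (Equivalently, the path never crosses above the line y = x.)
Number of paths = 2466750

By the reflection principle (André's argument), the number of monotone paths to (18, 9) with n ≤ m that never go above y = x is C(27, 18) − C(27, 19) = 4686825 − 2220075 = 2466750.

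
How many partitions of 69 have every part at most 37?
p(69, parts ≤ 37) = 3518874

Use the recurrence p(n, m) = p(n, m−1) + p(n−m, m): either the largest part is < m (count p(n, m−1)) or the largest part is exactly m (remove one copy of m, count p(n−m, m)). With p(0, ·) = 1 this gives p(69, parts ≤ 37) = 3518874. (By conjugating Young diagrams, this also counts partitions of 69 into at most 37 parts.)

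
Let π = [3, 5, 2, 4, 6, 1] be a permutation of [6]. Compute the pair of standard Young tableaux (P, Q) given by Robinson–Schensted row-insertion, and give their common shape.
P = [1, 4, 6] / [2, 5] / [3];  Q = [1, 2, 5] / [3, 4] / [6];  common shape = (3, 2, 1)

Row-insert the values π_1, π_2, … into P one at a time, bumping the leftmost entry strictly greater than the inserted value down to the next row. The recording tableau Q records, in position (i, j), the step at which that cell was added to P.
  Insert 3 (step 1): P = [3];  Q = [1]
  Insert 5 (step 2): P = [3, 5];  Q = [1, 2]
  Insert 2 (step 3): P = [2, 5] / [3];  Q = [1, 2] / [3]
  Insert 4 (step 4): P = [2, 4] / [3, 5];  Q = [1, 2] / [3, 4]
  Insert 6 (step 5): P = [2, 4, 6] / [3, 5];  Q = [1, 2, 5] / [3, 4]
  Insert 1 (step 6): P = [1, 4, 6] / [2, 5] / [3];  Q = [1, 2, 5] / [3, 4] / [6]
Final shape: (3, 2, 1).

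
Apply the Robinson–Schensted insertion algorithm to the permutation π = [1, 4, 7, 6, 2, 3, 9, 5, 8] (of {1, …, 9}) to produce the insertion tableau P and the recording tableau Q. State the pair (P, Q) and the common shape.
P = [1, 2, 3, 5, 8] / [4, 6, 9] / [7];  Q = [1, 2, 3, 7, 9] / [4, 6, 8] / [5];  common shape = (5, 3, 1)

Row-insert the values π_1, π_2, … into P one at a time, bumping the leftmost entry strictly greater than the inserted value down to the next row. The recording tableau Q records, in position (i, j), the step at which that cell was added to P.
  Insert 1 (step 1): P = [1];  Q = [1]
  Insert 4 (step 2): P = [1, 4];  Q = [1, 2]
  Insert 7 (step 3): P = [1, 4, 7];  Q = [1, 2, 3]
  Insert 6 (step 4): P = [1, 4, 6] / [7];  Q = [1, 2, 3] / [4]
  Insert 2 (step 5): P = [1, 2, 6] / [4] / [7];  Q = [1, 2, 3] / [4] / [5]
  Insert 3 (step 6): P = [1, 2, 3] / [4, 6] / [7];  Q = [1, 2, 3] / [4, 6] / [5]
  Insert 9 (step 7): P = [1, 2, 3, 9] / [4, 6] / [7];  Q = [1, 2, 3, 7] / [4, 6] / [5]
  Insert 5 (step 8): P = [1, 2, 3, 5] / [4, 6, 9] / [7];  Q = [1, 2, 3, 7] / [4, 6, 8] / [5]
  Insert 8 (step 9): P = [1, 2, 3, 5, 8] / [4, 6, 9] / [7];  Q = [1, 2, 3, 7, 9] / [4, 6, 8] / [5]
Final shape: (5, 3, 1).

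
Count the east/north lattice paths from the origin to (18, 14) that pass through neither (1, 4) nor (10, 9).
Number of paths = 323246559

Inclusion–exclusion. Total paths: C(32, 18) = 471435600. Through P₁: C(5, 1)·C(27, 17) = 42181425. Through P₂: C(19, 10)·C(13, 8) = 118890486. Since P₁ is strictly southwest of P₂, a monotone path through both must visit P₁ then P₂; paths through both = C(5, 1)·C(14, 9)·C(13, 8) = 12882870. Avoid both = 471435600 − 42181425 − 118890486 + 12882870 = 323246559.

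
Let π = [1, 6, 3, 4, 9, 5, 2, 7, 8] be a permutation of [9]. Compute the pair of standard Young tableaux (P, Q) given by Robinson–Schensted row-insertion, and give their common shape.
P = [1, 2, 4, 5, 7, 8] / [3, 9] / [6];  Q = [1, 2, 4, 5, 8, 9] / [3, 6] / [7];  common shape = (6, 2, 1)

Row-insert the values π_1, π_2, … into P one at a time, bumping the leftmost entry strictly greater than the inserted value down to the next row. The recording tableau Q records, in position (i, j), the step at which that cell was added to P.
  Insert 1 (step 1): P = [1];  Q = [1]
  Insert 6 (step 2): P = [1, 6];  Q = [1, 2]
  Insert 3 (step 3): P = [1, 3] / [6];  Q = [1, 2] / [3]
  Insert 4 (step 4): P = [1, 3, 4] / [6];  Q = [1, 2, 4] / [3]
  Insert 9 (step 5): P = [1, 3, 4, 9] / [6];  Q = [1, 2, 4, 5] / [3]
  Insert 5 (step 6): P = [1, 3, 4, 5] / [6, 9];  Q = [1, 2, 4, 5] / [3, 6]
  Insert 2 (step 7): P = [1, 2, 4, 5] / [3, 9] / [6];  Q = [1, 2, 4, 5] / [3, 6] / [7]
  Insert 7 (step 8): P = [1, 2, 4, 5, 7] / [3, 9] / [6];  Q = [1, 2, 4, 5, 8] / [3, 6] / [7]
  Insert 8 (step 9): P = [1, 2, 4, 5, 7, 8] / [3, 9] / [6];  Q = [1, 2, 4, 5, 8, 9] / [3, 6] / [7]
Final shape: (6, 2, 1).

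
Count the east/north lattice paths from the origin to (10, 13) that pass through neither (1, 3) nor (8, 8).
Number of paths = 570812

Inclusion–exclusion. Total paths: C(23, 10) = 1144066. Through P₁: C(4, 1)·C(19, 9) = 369512. Through P₂: C(16, 8)·C(7, 2) = 270270. Since P₁ is strictly southwest of P₂, a monotone path through both must visit P₁ then P₂; paths through both = C(4, 1)·C(12, 7)·C(7, 2) = 66528. Avoid both = 1144066 − 369512 − 270270 + 66528 = 570812.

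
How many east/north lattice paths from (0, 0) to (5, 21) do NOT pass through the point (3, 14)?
Number of paths = 41300

Total paths from (0, 0) to (5, 21): C(26, 5) = 65780. Paths through (3, 14): (paths (0, 0) → (3, 14)) × (paths (3, 14) → (5, 21)) = C(17, 3) · C(9, 2) = 680 · 36 = 24480. Avoidance count = 65780 − 24480 = 41300.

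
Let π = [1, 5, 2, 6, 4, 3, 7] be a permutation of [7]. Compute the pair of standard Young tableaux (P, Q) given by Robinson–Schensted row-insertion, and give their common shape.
P = [1, 2, 3, 7] / [4, 6] / [5];  Q = [1, 2, 4, 7] / [3, 5] / [6];  common shape = (4, 2, 1)

Row-insert the values π_1, π_2, … into P one at a time, bumping the leftmost entry strictly greater than the inserted value down to the next row. The recording tableau Q records, in position (i, j), the step at which that cell was added to P.
  Insert 1 (step 1): P = [1];  Q = [1]
  Insert 5 (step 2): P = [1, 5];  Q = [1, 2]
  Insert 2 (step 3): P = [1, 2] / [5];  Q = [1, 2] / [3]
  Insert 6 (step 4): P = [1, 2, 6] / [5];  Q = [1, 2, 4] / [3]
  Insert 4 (step 5): P = [1, 2, 4] / [5, 6];  Q = [1, 2, 4] / [3, 5]
  Insert 3 (step 6): P = [1, 2, 3] / [4, 6] / [5];  Q = [1, 2, 4] / [3, 5] / [6]
  Insert 7 (step 7): P = [1, 2, 3, 7] / [4, 6] / [5];  Q = [1, 2, 4, 7] / [3, 5] / [6]
Final shape: (4, 2, 1).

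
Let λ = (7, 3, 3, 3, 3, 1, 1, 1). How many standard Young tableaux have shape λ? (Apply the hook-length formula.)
# SYT of shape (7, 3, 3, 3, 3, 1, 1, 1) = 711310600

Hook-length formula: f^λ = n! / Π hook(c), product over all cells c of the Young diagram. For λ = (7, 3, 3, 3, 3, 1, 1, 1), n = 22 boxes. Hook lengths by row (left-to-right, top-to-bottom): [14, 10, 9, 4, 3, 2, 1]; [9, 5, 4]; [8, 4, 3]; [7, 3, 2]; [6, 2, 1]; [3]; [2]; [1]. Product of hooks = 1580182732800. So f^λ = 22! / 1580182732800 = 1124000727777607680000 / 1580182732800 = 711310600.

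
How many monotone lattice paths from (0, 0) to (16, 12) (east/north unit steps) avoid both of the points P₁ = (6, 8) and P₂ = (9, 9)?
Number of paths = 23022792

Inclusion–exclusion. Total paths: C(28, 16) = 30421755. Through P₁: C(14, 6)·C(14, 10) = 3006003. Through P₂: C(18, 9)·C(10, 7) = 5834400. Since P₁ is strictly southwest of P₂, a monotone path through both must visit P₁ then P₂; paths through both = C(14, 6)·C(4, 3)·C(10, 7) = 1441440. Avoid both = 30421755 − 3006003 − 5834400 + 1441440 = 23022792.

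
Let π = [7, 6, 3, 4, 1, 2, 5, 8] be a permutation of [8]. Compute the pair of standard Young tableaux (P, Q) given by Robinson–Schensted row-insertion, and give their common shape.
P = [1, 2, 5, 8] / [3, 4] / [6] / [7];  Q = [1, 4, 7, 8] / [2, 6] / [3] / [5];  common shape = (4, 2, 1, 1)

Row-insert the values π_1, π_2, … into P one at a time, bumping the leftmost entry strictly greater than the inserted value down to the next row. The recording tableau Q records, in position (i, j), the step at which that cell was added to P.
  Insert 7 (step 1): P = [7];  Q = [1]
  Insert 6 (step 2): P = [6] / [7];  Q = [1] / [2]
  Insert 3 (step 3): P = [3] / [6] / [7];  Q = [1] / [2] / [3]
  Insert 4 (step 4): P = [3, 4] / [6] / [7];  Q = [1, 4] / [2] / [3]
  Insert 1 (step 5): P = [1, 4] / [3] / [6] / [7];  Q = [1, 4] / [2] / [3] / [5]
  Insert 2 (step 6): P = [1, 2] / [3, 4] / [6] / [7];  Q = [1, 4] / [2, 6] / [3] / [5]
  Insert 5 (step 7): P = [1, 2, 5] / [3, 4] / [6] / [7];  Q = [1, 4, 7] / [2, 6] / [3] / [5]
  Insert 8 (step 8): P = [1, 2, 5, 8] / [3, 4] / [6] / [7];  Q = [1, 4, 7, 8] / [2, 6] / [3] / [5]
Final shape: (4, 2, 1, 1).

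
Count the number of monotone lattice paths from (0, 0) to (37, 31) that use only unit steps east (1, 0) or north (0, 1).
Number of paths = 21912870037044995008

A monotone lattice path from (0, 0) to (37, 31) consists of 37 east steps and 31 north steps in some order, so it is determined by which 37 of the 68 steps are east. The count is C(68, 37) = 21912870037044995008.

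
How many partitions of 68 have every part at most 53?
p(68, parts ≤ 53) = 3087227

Use the recurrence p(n, m) = p(n, m−1) + p(n−m, m): either the largest part is < m (count p(n, m−1)) or the largest part is exactly m (remove one copy of m, count p(n−m, m)). With p(0, ·) = 1 this gives p(68, parts ≤ 53) = 3087227. (By conjugating Young diagrams, this also counts partitions of 68 into at most 53 parts.)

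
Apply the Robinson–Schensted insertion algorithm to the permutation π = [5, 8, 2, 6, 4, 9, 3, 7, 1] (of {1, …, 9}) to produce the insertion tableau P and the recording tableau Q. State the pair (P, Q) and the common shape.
P = [1, 3, 7] / [2, 6, 9] / [4] / [5] / [8];  Q = [1, 2, 6] / [3, 4, 8] / [5] / [7] / [9];  common shape = (3, 3, 1, 1, 1)

Row-insert the values π_1, π_2, … into P one at a time, bumping the leftmost entry strictly greater than the inserted value down to the next row. The recording tableau Q records, in position (i, j), the step at which that cell was added to P.
  Insert 5 (step 1): P = [5];  Q = [1]
  Insert 8 (step 2): P = [5, 8];  Q = [1, 2]
  Insert 2 (step 3): P = [2, 8] / [5];  Q = [1, 2] / [3]
  Insert 6 (step 4): P = [2, 6] / [5, 8];  Q = [1, 2] / [3, 4]
  Insert 4 (step 5): P = [2, 4] / [5, 6] / [8];  Q = [1, 2] / [3, 4] / [5]
  Insert 9 (step 6): P = [2, 4, 9] / [5, 6] / [8];  Q = [1, 2, 6] / [3, 4] / [5]
  Insert 3 (step 7): P = [2, 3, 9] / [4, 6] / [5] / [8];  Q = [1, 2, 6] / [3, 4] / [5] / [7]
  Insert 7 (step 8): P = [2, 3, 7] / [4, 6, 9] / [5] / [8];  Q = [1, 2, 6] / [3, 4, 8] / [5] / [7]
  Insert 1 (step 9): P = [1, 3, 7] / [2, 6, 9] / [4] / [5] / [8];  Q = [1, 2, 6] / [3, 4, 8] / [5] / [7] / [9]
Final shape: (3, 3, 1, 1, 1).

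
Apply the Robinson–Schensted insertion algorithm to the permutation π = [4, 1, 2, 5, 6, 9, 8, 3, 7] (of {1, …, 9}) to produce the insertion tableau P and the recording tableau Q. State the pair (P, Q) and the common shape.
P = [1, 2, 3, 6, 7] / [4, 5, 8] / [9];  Q = [1, 3, 4, 5, 6] / [2, 7, 9] / [8];  common shape = (5, 3, 1)

Row-insert the values π_1, π_2, … into P one at a time, bumping the leftmost entry strictly greater than the inserted value down to the next row. The recording tableau Q records, in position (i, j), the step at which that cell was added to P.
  Insert 4 (step 1): P = [4];  Q = [1]
  Insert 1 (step 2): P = [1] / [4];  Q = [1] / [2]
  Insert 2 (step 3): P = [1, 2] / [4];  Q = [1, 3] / [2]
  Insert 5 (step 4): P = [1, 2, 5] / [4];  Q = [1, 3, 4] / [2]
  Insert 6 (step 5): P = [1, 2, 5, 6] / [4];  Q = [1, 3, 4, 5] / [2]
  Insert 9 (step 6): P = [1, 2, 5, 6, 9] / [4];  Q = [1, 3, 4, 5, 6] / [2]
  Insert 8 (step 7): P = [1, 2, 5, 6, 8] / [4, 9];  Q = [1, 3, 4, 5, 6] / [2, 7]
  Insert 3 (step 8): P = [1, 2, 3, 6, 8] / [4, 5] / [9];  Q = [1, 3, 4, 5, 6] / [2, 7] / [8]
  Insert 7 (step 9): P = [1, 2, 3, 6, 7] / [4, 5, 8] / [9];  Q = [1, 3, 4, 5, 6] / [2, 7, 9] / [8]
Final shape: (5, 3, 1).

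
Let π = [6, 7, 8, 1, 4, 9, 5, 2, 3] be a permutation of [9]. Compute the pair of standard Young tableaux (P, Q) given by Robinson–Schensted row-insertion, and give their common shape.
P = [1, 2, 3, 9] / [4, 5, 8] / [6, 7];  Q = [1, 2, 3, 6] / [4, 5, 7] / [8, 9];  common shape = (4, 3, 2)

Row-insert the values π_1, π_2, … into P one at a time, bumping the leftmost entry strictly greater than the inserted value down to the next row. The recording tableau Q records, in position (i, j), the step at which that cell was added to P.
  Insert 6 (step 1): P = [6];  Q = [1]
  Insert 7 (step 2): P = [6, 7];  Q = [1, 2]
  Insert 8 (step 3): P = [6, 7, 8];  Q = [1, 2, 3]
  Insert 1 (step 4): P = [1, 7, 8] / [6];  Q = [1, 2, 3] / [4]
  Insert 4 (step 5): P = [1, 4, 8] / [6, 7];  Q = [1, 2, 3] / [4, 5]
  Insert 9 (step 6): P = [1, 4, 8, 9] / [6, 7];  Q = [1, 2, 3, 6] / [4, 5]
  Insert 5 (step 7): P = [1, 4, 5, 9] / [6, 7, 8];  Q = [1, 2, 3, 6] / [4, 5, 7]
  Insert 2 (step 8): P = [1, 2, 5, 9] / [4, 7, 8] / [6];  Q = [1, 2, 3, 6] / [4, 5, 7] / [8]
  Insert 3 (step 9): P = [1, 2, 3, 9] / [4, 5, 8] / [6, 7];  Q = [1, 2, 3, 6] / [4, 5, 7] / [8, 9]
Final shape: (4, 3, 2).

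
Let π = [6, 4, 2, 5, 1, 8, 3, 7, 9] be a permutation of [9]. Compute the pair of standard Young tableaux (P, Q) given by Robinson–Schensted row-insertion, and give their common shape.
P = [1, 3, 7, 9] / [2, 5, 8] / [4] / [6];  Q = [1, 4, 6, 9] / [2, 7, 8] / [3] / [5];  common shape = (4, 3, 1, 1)

Row-insert the values π_1, π_2, … into P one at a time, bumping the leftmost entry strictly greater than the inserted value down to the next row. The recording tableau Q records, in position (i, j), the step at which that cell was added to P.
  Insert 6 (step 1): P = [6];  Q = [1]
  Insert 4 (step 2): P = [4] / [6];  Q = [1] / [2]
  Insert 2 (step 3): P = [2] / [4] / [6];  Q = [1] / [2] / [3]
  Insert 5 (step 4): P = [2, 5] / [4] / [6];  Q = [1, 4] / [2] / [3]
  Insert 1 (step 5): P = [1, 5] / [2] / [4] / [6];  Q = [1, 4] / [2] / [3] / [5]
  Insert 8 (step 6): P = [1, 5, 8] / [2] / [4] / [6];  Q = [1, 4, 6] / [2] / [3] / [5]
  Insert 3 (step 7): P = [1, 3, 8] / [2, 5] / [4] / [6];  Q = [1, 4, 6] / [2, 7] / [3] / [5]
  Insert 7 (step 8): P = [1, 3, 7] / [2, 5, 8] / [4] / [6];  Q = [1, 4, 6] / [2, 7, 8] / [3] / [5]
  Insert 9 (step 9): P = [1, 3, 7, 9] / [2, 5, 8] / [4] / [6];  Q = [1, 4, 6, 9] / [2, 7, 8] / [3] / [5]
Final shape: (4, 3, 1, 1).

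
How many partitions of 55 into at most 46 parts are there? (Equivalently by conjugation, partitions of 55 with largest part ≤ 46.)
p(55, parts ≤ 46) = 451209

Use the recurrence p(n, m) = p(n, m−1) + p(n−m, m): either the largest part is < m (count p(n, m−1)) or the largest part is exactly m (remove one copy of m, count p(n−m, m)). With p(0, ·) = 1 this gives p(55, parts ≤ 46) = 451209. (By conjugating Young diagrams, this also counts partitions of 55 into at most 46 parts.)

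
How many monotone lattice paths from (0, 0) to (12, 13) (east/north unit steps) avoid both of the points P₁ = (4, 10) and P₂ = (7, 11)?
Number of paths = 4450915

Inclusion–exclusion. Total paths: C(25, 12) = 5200300. Through P₁: C(14, 4)·C(11, 8) = 165165. Through P₂: C(18, 7)·C(7, 5) = 668304. Since P₁ is strictly southwest of P₂, a monotone path through both must visit P₁ then P₂; paths through both = C(14, 4)·C(4, 3)·C(7, 5) = 84084. Avoid both = 5200300 − 165165 − 668304 + 84084 = 4450915.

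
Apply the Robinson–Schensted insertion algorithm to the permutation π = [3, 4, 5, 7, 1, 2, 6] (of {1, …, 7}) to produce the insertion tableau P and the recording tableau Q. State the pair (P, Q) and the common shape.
P = [1, 2, 5, 6] / [3, 4, 7];  Q = [1, 2, 3, 4] / [5, 6, 7];  common shape = (4, 3)

Row-insert the values π_1, π_2, … into P one at a time, bumping the leftmost entry strictly greater than the inserted value down to the next row. The recording tableau Q records, in position (i, j), the step at which that cell was added to P.
  Insert 3 (step 1): P = [3];  Q = [1]
  Insert 4 (step 2): P = [3, 4];  Q = [1, 2]
  Insert 5 (step 3): P = [3, 4, 5];  Q = [1, 2, 3]
  Insert 7 (step 4): P = [3, 4, 5, 7];  Q = [1, 2, 3, 4]
  Insert 1 (step 5): P = [1, 4, 5, 7] / [3];  Q = [1, 2, 3, 4] / [5]
  Insert 2 (step 6): P = [1, 2, 5, 7] / [3, 4];  Q = [1, 2, 3, 4] / [5, 6]
  Insert 6 (step 7): P = [1, 2, 5, 6] / [3, 4, 7];  Q = [1, 2, 3, 4] / [5, 6, 7]
Final shape: (4, 3).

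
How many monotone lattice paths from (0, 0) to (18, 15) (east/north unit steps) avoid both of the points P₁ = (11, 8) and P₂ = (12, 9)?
Number of paths = 645845112

Inclusion–exclusion. Total paths: C(33, 18) = 1037158320. Through P₁: C(19, 11)·C(14, 7) = 259397424. Through P₂: C(21, 12)·C(12, 6) = 271591320. Since P₁ is strictly southwest of P₂, a monotone path through both must visit P₁ then P₂; paths through both = C(19, 11)·C(2, 1)·C(12, 6) = 139675536. Avoid both = 1037158320 − 259397424 − 271591320 + 139675536 = 645845112.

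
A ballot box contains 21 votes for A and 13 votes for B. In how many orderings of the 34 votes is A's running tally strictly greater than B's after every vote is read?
Strict-lead orderings = 218349120

Total orderings of the 34 votes with 21 for A: C(34, 21) = 927983760. By the Bertrand ballot formula (Cycle Lemma / reflection principle), the number of orderings in which A is strictly ahead of B throughout is (p − q)/(p + q) · C(p + q, p) = (21 − 13)/(21 + 13) · 927983760 = 218349120.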